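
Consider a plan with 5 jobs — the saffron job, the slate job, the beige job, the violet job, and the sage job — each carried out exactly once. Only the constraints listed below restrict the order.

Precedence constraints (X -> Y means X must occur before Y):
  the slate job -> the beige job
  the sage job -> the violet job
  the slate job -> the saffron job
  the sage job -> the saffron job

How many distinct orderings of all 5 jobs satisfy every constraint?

2 jobs have no prerequisites (the slate job, the sage job), so any of them could come first.
Systematically extending each partial ordering one job at a time and counting, there are 16 complete orderings.

16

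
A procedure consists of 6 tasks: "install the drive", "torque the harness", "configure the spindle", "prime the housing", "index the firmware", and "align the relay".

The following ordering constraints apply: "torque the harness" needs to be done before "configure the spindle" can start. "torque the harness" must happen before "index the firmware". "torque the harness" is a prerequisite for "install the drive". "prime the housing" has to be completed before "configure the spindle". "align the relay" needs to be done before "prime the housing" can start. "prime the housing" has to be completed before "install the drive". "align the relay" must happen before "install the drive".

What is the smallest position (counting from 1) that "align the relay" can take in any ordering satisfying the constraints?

1

Nothing is required before "align the relay"; it can be the very first task.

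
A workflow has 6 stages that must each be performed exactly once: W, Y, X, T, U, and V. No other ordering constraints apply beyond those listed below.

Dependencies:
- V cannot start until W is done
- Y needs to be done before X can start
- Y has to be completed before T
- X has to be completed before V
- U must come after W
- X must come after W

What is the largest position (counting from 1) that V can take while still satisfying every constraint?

V has no required successors, so nothing stops it from going last (position 6).

6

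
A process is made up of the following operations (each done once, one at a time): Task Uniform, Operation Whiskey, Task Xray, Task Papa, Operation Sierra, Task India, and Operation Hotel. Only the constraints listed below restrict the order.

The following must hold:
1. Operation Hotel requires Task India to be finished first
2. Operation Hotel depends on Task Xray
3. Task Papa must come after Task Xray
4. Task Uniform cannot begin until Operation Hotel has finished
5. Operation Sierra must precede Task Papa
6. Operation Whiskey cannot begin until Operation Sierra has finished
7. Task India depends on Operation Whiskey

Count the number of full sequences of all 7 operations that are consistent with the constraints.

2 operations have no prerequisites (Task Xray, Operation Sierra), so any of them could come first.
Systematically extending each partial ordering one operation at a time and counting, there are 17 complete orderings.

17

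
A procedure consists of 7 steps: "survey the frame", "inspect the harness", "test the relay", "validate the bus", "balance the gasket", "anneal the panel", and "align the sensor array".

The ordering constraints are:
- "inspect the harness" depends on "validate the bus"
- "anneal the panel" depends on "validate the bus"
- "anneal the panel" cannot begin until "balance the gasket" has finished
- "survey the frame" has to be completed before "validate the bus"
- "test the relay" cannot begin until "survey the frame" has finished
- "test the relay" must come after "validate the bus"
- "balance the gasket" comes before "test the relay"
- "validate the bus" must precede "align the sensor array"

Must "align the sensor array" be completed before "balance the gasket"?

No

No chain of constraints connects "align the sensor array" to "balance the gasket" in either direction.
There exist valid orderings with "balance the gasket" before "align the sensor array", so "align the sensor array" is not required to come first.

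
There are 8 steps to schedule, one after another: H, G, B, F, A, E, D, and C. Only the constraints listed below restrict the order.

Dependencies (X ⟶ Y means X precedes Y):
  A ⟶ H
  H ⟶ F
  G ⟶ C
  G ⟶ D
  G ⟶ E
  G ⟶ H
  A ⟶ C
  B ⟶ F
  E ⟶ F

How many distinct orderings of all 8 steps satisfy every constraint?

3 steps have no prerequisites (G, B, A), so any of them could come first.
Counting all ways to extend the partial order to a total order gives 690.

690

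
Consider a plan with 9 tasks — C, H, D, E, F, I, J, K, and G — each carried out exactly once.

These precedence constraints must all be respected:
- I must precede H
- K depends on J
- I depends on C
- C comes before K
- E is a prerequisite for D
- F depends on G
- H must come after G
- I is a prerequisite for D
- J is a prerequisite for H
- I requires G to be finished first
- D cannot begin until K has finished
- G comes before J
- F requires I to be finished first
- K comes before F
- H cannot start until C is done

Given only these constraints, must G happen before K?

Yes

There is a constraint chain G → J → K.
That forces G before K in every valid schedule.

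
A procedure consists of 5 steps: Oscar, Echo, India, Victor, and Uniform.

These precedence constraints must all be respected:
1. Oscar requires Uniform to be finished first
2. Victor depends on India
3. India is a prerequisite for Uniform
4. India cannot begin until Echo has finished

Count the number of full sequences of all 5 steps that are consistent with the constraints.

3

Only Echo has no prerequisites, so it must go first.
Counting all ways to extend the partial order to a total order gives 3.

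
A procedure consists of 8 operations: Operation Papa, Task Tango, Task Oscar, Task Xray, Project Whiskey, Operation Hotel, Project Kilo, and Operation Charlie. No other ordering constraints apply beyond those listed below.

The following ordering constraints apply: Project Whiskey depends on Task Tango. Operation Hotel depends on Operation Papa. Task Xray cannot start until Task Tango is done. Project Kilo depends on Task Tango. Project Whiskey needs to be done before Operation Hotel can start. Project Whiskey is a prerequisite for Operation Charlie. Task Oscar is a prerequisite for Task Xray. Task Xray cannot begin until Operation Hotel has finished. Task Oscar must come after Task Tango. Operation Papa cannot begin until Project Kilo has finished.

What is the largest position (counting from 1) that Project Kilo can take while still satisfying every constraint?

The operations that are forced after Project Kilo, directly or by a chain of constraints, are Operation Papa, Task Xray, Operation Hotel. That's 3 operations.
With 3 mandatory successors out of 8 operations total, the latest slot for Project Kilo is 8−3 = 5, and it's reachable by doing all non-successors before Project Kilo.

5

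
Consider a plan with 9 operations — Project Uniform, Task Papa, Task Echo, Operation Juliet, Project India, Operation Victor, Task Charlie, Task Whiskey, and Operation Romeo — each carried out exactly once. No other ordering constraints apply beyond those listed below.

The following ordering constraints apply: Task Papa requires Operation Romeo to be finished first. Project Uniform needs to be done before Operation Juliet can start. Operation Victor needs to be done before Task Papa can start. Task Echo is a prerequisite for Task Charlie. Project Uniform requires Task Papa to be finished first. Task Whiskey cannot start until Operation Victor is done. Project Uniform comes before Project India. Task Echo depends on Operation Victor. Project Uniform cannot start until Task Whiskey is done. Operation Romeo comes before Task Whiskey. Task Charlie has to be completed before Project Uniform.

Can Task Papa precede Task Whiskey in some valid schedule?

Yes

No chain of constraints runs from Task Whiskey to Task Papa, so Task Whiskey is not required to come first.
So a valid ordering placing Task Papa earlier than Task Whiskey exists.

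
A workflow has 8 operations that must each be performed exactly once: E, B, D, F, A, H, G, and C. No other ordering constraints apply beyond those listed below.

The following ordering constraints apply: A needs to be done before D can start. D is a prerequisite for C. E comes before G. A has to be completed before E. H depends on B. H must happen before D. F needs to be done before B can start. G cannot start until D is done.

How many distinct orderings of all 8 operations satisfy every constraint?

2 operations have no prerequisites (F, A), so any of them could come first.
Enumerating by repeatedly choosing an available operation (one whose prerequisites are all placed) gives 32 distinct complete orderings.

32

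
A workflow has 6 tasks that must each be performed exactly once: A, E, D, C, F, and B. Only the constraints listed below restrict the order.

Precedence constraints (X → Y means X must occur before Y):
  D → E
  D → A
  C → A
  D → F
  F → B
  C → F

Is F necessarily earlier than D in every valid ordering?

There is a chain D → F, which puts D before F.
So F never precedes D.

No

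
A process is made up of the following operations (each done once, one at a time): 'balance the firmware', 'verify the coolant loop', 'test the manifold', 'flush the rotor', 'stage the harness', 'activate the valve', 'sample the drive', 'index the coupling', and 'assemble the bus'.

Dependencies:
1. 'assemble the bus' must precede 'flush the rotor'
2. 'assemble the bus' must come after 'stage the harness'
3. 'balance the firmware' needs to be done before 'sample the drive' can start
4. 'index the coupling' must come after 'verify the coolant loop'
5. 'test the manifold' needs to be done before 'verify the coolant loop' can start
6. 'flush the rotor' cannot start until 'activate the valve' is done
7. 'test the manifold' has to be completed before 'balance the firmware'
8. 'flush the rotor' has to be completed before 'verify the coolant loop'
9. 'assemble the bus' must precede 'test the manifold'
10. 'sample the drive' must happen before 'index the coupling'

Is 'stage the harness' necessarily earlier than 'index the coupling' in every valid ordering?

Yes

There is a constraint chain 'stage the harness' → 'assemble the bus' → 'test the manifold' → 'verify the coolant loop' → 'index the coupling'.
Hence 'stage the harness' necessarily comes before 'index the coupling'.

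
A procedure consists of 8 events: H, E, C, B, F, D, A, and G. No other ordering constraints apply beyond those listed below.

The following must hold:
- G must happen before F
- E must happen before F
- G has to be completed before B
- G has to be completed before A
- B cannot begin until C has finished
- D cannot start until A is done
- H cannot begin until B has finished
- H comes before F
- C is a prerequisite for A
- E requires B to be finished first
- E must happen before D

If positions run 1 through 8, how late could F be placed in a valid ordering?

8

No constraint forces any event after F, so it can be placed last, in position 8.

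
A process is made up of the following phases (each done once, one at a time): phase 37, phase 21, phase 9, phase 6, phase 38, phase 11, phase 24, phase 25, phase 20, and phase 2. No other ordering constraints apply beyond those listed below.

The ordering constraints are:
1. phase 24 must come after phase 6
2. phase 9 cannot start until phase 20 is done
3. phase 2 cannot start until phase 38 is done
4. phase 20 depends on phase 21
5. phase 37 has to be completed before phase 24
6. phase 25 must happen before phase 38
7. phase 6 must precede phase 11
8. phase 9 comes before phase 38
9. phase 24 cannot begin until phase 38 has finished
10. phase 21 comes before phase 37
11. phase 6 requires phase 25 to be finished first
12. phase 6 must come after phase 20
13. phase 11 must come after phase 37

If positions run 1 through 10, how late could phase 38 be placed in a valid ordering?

8

Following every chain forward from phase 38, the phases that must come later are phase 24, phase 2 — 2 of them.
So at least 2 phases follow phase 38, putting phase 38 no later than position 8. That position is achievable by scheduling everything else first.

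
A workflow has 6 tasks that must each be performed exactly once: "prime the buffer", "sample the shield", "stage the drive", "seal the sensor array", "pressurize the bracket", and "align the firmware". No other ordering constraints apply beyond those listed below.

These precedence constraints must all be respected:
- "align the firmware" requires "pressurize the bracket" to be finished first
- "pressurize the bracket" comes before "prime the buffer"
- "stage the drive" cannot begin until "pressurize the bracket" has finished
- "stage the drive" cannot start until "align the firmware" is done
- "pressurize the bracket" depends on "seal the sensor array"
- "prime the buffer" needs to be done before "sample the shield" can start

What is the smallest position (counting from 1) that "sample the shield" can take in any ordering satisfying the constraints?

Working backwards through the constraints from "sample the shield", its full set of required predecessors is "prime the buffer", "seal the sensor array", "pressurize the bracket" — 3 of them.
So at minimum 3 tasks come before "sample the shield", putting "sample the shield" no earlier than position 4. That position is achievable by scheduling exactly those predecessors first.

4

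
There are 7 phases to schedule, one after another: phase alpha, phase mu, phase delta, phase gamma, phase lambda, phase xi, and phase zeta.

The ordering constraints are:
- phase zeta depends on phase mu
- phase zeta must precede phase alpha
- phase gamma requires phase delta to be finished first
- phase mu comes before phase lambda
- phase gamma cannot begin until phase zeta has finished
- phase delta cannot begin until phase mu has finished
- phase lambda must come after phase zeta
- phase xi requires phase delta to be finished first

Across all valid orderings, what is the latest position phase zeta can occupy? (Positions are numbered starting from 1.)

Every phase that must follow phase zeta has to come after it. Tracing all chains starting from phase zeta, those phases are: phase alpha, phase gamma, phase lambda — 3 in total.
With 3 mandatory successors out of 7 phases total, the latest slot for phase zeta is 7−3 = 4, and it's reachable by doing all non-successors before phase zeta.

4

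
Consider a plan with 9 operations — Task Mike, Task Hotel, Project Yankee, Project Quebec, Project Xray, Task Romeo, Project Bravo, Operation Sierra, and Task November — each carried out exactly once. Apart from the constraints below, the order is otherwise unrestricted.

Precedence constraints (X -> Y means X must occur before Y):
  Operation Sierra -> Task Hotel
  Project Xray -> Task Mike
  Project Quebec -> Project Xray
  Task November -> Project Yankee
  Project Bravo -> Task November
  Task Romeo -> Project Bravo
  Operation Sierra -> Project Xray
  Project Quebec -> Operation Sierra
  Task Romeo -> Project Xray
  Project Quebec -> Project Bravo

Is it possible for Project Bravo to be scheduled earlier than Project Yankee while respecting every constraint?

Project Bravo is actually forced before Project Yankee by the constraints, so certainly some valid ordering has Project Bravo first.

Yes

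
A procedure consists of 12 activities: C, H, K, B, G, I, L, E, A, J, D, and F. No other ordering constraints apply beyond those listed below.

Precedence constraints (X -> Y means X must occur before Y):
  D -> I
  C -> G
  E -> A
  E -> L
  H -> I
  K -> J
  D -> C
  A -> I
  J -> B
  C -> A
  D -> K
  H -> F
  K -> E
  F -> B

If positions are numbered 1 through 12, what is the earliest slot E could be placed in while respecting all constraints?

Every activity that must precede E has to come before it. Tracing all chains that end at E, those activities are: K, D — 2 in total.
With 2 mandatory predecessors, the earliest E can sit is position 2+1 = 3, and placing just those 2 first achieves it.

3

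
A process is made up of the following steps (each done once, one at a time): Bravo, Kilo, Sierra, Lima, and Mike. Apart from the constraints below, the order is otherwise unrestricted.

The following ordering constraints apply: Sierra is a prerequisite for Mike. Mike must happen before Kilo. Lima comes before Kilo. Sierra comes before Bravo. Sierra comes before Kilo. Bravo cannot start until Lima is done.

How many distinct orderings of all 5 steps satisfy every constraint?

2 steps have no prerequisites (Sierra, Lima), so any of them could come first.
Systematically extending each partial ordering one step at a time and counting, there are 8 complete orderings.

8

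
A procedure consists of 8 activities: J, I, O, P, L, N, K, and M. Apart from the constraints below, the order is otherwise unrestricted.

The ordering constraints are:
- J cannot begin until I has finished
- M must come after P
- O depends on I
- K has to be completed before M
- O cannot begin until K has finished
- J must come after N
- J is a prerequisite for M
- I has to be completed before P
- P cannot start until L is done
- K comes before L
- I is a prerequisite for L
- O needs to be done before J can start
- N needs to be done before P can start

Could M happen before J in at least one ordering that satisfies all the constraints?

No

Following J → M, J must precede M in every valid ordering.
So no valid ordering can have M before J.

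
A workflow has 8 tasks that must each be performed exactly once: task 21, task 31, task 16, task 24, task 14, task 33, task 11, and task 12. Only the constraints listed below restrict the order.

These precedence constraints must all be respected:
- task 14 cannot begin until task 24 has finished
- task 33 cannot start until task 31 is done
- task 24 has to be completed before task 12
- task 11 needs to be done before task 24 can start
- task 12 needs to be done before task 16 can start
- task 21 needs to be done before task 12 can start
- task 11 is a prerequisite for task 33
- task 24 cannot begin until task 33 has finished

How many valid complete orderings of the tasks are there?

32

3 tasks have no prerequisites (task 21, task 31, task 11), so any of them could come first.
Systematically extending each partial ordering one task at a time and counting, there are 32 complete orderings.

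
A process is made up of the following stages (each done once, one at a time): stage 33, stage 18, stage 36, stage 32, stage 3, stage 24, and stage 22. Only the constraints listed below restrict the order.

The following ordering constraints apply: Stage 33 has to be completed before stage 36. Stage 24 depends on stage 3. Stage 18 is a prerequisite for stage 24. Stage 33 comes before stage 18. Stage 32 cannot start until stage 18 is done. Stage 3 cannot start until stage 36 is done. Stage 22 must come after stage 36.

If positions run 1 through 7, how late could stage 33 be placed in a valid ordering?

Following every chain forward from stage 33, the stages that must come later are stage 18, stage 36, stage 32, stage 3, stage 24, stage 22 — 6 of them.
So at least 6 stages follow stage 33, putting stage 33 no later than position 1. That position is achievable by scheduling everything else first.

1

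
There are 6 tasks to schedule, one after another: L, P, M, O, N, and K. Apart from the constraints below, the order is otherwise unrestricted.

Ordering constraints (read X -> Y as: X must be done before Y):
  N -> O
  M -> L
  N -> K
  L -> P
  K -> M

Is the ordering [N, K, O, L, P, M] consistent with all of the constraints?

The sequence places L ahead of M.
That contradicts the constraint that M must precede L.

No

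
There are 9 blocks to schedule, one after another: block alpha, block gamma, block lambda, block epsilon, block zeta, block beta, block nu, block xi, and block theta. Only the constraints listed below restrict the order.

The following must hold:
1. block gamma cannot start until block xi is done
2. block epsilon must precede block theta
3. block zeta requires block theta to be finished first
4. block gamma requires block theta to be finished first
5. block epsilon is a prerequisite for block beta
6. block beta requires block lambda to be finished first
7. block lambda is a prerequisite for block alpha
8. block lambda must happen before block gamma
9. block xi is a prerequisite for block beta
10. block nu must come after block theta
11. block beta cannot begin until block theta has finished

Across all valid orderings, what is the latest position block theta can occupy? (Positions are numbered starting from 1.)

The blocks that are forced after block theta, directly or by a chain of constraints, are block gamma, block zeta, block beta, block nu. That's 4 blocks.
With 4 mandatory successors out of 9 blocks total, the latest slot for block theta is 9−4 = 5, and it's reachable by doing all non-successors before block theta.

5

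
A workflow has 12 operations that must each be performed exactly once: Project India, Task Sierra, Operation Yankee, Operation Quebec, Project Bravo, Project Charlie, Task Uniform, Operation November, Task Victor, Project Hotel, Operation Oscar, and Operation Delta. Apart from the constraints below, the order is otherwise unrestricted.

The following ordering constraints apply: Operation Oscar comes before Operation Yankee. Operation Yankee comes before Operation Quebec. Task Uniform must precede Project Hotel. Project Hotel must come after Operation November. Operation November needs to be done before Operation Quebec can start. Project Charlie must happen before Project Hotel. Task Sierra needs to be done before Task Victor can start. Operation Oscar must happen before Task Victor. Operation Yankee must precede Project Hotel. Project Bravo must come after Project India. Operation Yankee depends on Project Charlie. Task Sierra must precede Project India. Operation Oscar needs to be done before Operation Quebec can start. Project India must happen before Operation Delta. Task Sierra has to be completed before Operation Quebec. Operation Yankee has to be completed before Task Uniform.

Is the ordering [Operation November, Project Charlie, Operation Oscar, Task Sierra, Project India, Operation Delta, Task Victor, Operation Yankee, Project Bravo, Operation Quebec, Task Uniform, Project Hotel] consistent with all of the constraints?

Every stated constraint is respected: Operation November sits at position 1, ahead of Project Hotel at position 12, and each of the other listed pairs likewise has the predecessor earlier in the sequence.

Yes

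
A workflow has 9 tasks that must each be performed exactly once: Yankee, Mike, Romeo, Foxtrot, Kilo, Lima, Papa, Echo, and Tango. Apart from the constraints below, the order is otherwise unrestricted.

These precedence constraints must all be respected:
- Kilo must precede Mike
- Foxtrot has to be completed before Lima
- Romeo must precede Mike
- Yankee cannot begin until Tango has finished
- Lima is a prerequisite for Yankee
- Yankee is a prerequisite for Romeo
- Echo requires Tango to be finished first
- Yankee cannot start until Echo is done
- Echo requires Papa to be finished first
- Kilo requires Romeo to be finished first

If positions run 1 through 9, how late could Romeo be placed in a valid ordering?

7

Following every chain forward from Romeo, the tasks that must come later are Mike, Kilo — 2 of them.
So at least 2 tasks follow Romeo, putting Romeo no later than position 7. That position is achievable by scheduling everything else first.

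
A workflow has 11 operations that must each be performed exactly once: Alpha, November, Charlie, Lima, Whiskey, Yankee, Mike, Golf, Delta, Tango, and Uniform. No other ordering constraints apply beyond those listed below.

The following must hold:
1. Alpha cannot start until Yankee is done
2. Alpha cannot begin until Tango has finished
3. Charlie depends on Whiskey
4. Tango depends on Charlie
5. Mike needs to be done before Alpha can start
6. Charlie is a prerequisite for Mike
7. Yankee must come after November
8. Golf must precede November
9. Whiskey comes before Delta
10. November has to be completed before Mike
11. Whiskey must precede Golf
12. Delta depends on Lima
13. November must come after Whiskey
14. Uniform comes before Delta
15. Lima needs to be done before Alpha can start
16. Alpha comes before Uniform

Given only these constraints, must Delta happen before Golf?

There is a chain Golf → November → Yankee → Alpha → Uniform → Delta, which puts Golf before Delta.
So Delta never precedes Golf.

No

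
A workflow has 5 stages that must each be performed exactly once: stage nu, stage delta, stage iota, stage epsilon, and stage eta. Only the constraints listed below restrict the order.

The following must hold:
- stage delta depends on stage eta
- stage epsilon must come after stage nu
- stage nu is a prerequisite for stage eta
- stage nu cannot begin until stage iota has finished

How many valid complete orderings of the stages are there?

Stage iota is the only stage with nothing required before it, so every ordering starts there.
Enumerating by repeatedly choosing an available stage (one whose prerequisites are all placed) gives 3 distinct complete orderings.

3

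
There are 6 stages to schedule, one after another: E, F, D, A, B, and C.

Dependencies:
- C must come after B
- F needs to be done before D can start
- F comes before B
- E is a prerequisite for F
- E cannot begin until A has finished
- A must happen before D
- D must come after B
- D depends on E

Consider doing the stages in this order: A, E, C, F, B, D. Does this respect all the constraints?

The sequence places C ahead of B.
Since B is required before C, the ordering is invalid.

No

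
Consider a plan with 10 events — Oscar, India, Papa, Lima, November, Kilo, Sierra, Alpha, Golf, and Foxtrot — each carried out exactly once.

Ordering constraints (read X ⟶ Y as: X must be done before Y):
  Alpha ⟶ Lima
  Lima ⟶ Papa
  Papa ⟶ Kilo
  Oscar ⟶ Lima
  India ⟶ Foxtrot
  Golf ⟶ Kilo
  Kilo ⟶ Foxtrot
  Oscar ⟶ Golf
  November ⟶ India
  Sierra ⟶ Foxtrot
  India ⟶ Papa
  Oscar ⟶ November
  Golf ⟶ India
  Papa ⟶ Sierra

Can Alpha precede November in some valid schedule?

Yes

Nothing in the constraints forces November before Alpha — there is no chain from November to Alpha.
That means at least one valid schedule has Alpha before November.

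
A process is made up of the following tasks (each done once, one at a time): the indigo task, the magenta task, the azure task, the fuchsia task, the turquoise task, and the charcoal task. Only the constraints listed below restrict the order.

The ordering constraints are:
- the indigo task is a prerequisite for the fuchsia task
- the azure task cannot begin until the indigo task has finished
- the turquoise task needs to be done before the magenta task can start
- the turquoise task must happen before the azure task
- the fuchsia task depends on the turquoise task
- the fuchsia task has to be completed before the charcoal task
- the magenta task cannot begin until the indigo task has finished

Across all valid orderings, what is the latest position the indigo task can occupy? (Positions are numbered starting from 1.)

2

Following every chain forward from the indigo task, the tasks that must come later are the magenta task, the azure task, the fuchsia task, the charcoal task — 4 of them.
With 4 mandatory successors out of 6 tasks total, the latest slot for the indigo task is 6−4 = 2, and it's reachable by doing all non-successors before the indigo task.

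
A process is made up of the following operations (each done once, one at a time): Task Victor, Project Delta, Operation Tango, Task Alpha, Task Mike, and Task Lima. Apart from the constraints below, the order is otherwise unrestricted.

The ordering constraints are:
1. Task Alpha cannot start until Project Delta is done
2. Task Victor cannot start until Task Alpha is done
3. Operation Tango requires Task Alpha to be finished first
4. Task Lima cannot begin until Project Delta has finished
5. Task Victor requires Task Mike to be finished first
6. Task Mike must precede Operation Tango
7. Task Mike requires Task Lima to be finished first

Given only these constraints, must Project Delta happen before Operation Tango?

There is a constraint chain Project Delta → Task Alpha → Operation Tango.
Hence Project Delta necessarily comes before Operation Tango.

Yes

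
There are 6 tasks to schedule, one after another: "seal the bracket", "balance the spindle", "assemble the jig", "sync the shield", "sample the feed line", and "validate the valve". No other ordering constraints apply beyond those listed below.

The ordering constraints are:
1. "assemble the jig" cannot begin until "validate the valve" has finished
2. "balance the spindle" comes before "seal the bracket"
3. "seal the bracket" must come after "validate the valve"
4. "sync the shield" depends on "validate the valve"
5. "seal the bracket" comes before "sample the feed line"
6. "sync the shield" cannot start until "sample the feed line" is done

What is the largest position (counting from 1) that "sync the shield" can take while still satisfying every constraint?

6

Nothing depends on "sync the shield", so it can be the final task, position 6.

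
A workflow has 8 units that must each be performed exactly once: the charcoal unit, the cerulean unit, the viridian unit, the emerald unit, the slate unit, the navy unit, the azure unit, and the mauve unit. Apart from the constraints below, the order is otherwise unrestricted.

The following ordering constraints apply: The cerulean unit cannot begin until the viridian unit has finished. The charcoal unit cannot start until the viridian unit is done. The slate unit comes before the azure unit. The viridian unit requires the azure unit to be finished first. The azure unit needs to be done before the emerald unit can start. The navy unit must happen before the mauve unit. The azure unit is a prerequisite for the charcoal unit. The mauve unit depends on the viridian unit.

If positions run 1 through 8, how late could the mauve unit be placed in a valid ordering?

Nothing depends on the mauve unit, so it can be the final unit, position 8.

8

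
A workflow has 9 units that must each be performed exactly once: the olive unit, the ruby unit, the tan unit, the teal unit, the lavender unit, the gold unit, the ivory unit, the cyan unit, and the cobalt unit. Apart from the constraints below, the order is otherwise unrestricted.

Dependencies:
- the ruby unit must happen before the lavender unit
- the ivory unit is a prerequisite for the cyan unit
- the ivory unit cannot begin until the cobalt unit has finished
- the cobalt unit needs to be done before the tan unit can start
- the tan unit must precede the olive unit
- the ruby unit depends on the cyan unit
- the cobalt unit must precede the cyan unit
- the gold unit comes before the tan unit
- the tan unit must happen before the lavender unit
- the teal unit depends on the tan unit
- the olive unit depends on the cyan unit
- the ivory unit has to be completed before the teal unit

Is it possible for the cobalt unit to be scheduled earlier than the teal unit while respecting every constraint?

The cobalt unit is actually forced before the teal unit by the constraints, so certainly some valid ordering has the cobalt unit first.

Yes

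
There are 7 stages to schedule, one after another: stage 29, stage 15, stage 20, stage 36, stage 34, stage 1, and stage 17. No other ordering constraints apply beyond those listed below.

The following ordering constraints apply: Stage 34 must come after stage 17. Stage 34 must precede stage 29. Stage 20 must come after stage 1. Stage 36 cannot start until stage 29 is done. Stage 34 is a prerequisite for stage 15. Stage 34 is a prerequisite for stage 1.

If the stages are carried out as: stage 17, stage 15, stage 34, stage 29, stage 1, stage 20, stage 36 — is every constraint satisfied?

No

Here stage 34 comes after stage 15.
Since stage 34 is required before stage 15, the ordering is invalid.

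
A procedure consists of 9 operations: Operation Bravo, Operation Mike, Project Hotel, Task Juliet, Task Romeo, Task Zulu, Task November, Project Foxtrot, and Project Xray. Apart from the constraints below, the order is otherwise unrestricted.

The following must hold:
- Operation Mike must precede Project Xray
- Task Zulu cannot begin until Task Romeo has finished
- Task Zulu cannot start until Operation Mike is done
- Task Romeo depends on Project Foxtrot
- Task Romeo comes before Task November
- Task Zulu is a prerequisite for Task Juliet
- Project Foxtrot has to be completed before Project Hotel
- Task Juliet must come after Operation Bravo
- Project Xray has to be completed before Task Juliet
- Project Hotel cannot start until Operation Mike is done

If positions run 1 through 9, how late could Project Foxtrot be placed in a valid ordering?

Every operation that must follow Project Foxtrot has to come after it. Tracing all chains starting from Project Foxtrot, those operations are: Project Hotel, Task Juliet, Task Romeo, Task Zulu, Task November — 5 in total.
With 5 mandatory successors out of 9 operations total, the latest slot for Project Foxtrot is 9−5 = 4, and it's reachable by doing all non-successors before Project Foxtrot.

4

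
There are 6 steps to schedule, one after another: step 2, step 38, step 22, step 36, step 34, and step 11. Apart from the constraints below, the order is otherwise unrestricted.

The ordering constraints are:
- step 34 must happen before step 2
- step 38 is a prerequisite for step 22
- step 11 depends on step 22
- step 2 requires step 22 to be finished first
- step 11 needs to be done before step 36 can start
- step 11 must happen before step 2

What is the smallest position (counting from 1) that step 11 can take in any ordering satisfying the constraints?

Every step that must precede step 11 has to come before it. Tracing all chains that end at step 11, those steps are: step 38, step 22 — 2 in total.
With 2 mandatory predecessors, the earliest step 11 can sit is position 2+1 = 3, and placing just those 2 first achieves it.

3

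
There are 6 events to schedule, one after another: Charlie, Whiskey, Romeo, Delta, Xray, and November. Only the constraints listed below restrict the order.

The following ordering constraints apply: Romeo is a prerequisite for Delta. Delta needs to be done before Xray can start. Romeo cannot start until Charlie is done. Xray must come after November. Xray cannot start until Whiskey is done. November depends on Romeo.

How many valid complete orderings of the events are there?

10

The events with no prerequisites are Charlie, Whiskey; any of them can be placed first.
Enumerating by repeatedly choosing an available event (one whose prerequisites are all placed) gives 10 distinct complete orderings.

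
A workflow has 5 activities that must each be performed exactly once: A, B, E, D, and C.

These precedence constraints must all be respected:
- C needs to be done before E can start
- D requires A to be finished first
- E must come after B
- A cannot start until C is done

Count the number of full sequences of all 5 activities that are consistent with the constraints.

The activities with no prerequisites are B, C; any of them can be placed first.
Enumerating by repeatedly choosing an available activity (one whose prerequisites are all placed) gives 9 distinct complete orderings.

9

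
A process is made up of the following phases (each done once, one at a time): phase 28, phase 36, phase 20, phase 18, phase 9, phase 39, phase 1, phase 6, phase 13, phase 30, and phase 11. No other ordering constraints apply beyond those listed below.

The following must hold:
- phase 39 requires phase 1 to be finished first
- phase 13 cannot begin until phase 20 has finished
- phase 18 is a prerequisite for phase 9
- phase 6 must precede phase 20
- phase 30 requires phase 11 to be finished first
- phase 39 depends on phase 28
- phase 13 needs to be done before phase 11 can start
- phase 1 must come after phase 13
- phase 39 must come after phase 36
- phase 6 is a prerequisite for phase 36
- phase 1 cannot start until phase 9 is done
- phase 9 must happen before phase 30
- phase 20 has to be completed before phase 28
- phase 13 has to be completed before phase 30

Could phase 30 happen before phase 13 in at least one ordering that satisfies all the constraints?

Following phase 13 → phase 30, phase 13 must precede phase 30 in every valid ordering.
So no valid ordering can have phase 30 before phase 13.

No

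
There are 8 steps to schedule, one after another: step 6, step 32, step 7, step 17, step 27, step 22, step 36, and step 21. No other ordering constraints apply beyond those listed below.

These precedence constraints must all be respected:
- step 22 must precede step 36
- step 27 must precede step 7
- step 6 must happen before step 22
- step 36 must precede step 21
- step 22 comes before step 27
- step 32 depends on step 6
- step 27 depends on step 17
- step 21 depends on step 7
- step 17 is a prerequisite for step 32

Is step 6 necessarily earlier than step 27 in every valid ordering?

There is a constraint chain step 6 → step 22 → step 27.
That forces step 6 before step 27 in every valid schedule.

Yes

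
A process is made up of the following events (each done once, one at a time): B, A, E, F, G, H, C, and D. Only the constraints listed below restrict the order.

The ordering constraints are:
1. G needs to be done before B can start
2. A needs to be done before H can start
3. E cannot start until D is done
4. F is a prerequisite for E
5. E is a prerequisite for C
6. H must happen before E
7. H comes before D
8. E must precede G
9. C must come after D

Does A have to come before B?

Chaining the stated constraints: A → H → E → G → B.
That forces A before B in every valid schedule.

Yes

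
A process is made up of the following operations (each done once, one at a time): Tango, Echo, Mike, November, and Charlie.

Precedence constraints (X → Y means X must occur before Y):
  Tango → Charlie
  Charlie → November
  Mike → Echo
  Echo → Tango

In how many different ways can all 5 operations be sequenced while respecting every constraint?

Only Mike has no prerequisites, so it must go first.
Every operation is then forced in turn, so only 1 complete ordering is consistent with the constraints.

1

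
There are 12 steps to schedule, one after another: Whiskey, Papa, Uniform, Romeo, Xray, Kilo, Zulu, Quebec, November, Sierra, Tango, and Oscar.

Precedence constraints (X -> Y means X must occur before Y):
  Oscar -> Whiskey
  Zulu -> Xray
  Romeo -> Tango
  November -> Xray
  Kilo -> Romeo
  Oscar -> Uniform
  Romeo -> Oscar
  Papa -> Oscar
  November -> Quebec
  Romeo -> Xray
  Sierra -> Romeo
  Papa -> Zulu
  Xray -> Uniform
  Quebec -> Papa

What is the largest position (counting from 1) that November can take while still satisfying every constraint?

Following every chain forward from November, the steps that must come later are Whiskey, Papa, Uniform, Xray, Zulu, Quebec, Oscar — 7 of them.
So at least 7 steps follow November, putting November no later than position 5. That position is achievable by scheduling everything else first.

5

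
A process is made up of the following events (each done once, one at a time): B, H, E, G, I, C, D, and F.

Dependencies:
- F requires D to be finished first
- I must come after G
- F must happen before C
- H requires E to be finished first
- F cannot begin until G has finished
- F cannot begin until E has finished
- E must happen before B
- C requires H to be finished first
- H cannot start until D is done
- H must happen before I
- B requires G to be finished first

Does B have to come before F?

No

Nothing in the constraints links B and F; they are unordered relative to each other.
So B can come before F or after — it is not forced.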